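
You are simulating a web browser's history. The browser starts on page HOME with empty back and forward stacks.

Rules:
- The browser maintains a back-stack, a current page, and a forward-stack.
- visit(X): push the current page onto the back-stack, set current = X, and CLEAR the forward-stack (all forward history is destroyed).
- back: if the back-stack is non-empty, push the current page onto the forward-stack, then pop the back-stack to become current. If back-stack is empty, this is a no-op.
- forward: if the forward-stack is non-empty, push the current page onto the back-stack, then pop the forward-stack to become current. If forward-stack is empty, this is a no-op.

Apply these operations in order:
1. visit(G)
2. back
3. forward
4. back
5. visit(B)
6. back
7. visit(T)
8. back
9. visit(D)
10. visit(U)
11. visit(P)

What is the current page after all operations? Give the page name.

After 1 (visit(G)): cur=G back=1 fwd=0
After 2 (back): cur=HOME back=0 fwd=1
After 3 (forward): cur=G back=1 fwd=0
After 4 (back): cur=HOME back=0 fwd=1
After 5 (visit(B)): cur=B back=1 fwd=0
After 6 (back): cur=HOME back=0 fwd=1
After 7 (visit(T)): cur=T back=1 fwd=0
After 8 (back): cur=HOME back=0 fwd=1
After 9 (visit(D)): cur=D back=1 fwd=0
After 10 (visit(U)): cur=U back=2 fwd=0
After 11 (visit(P)): cur=P back=3 fwd=0

Answer: P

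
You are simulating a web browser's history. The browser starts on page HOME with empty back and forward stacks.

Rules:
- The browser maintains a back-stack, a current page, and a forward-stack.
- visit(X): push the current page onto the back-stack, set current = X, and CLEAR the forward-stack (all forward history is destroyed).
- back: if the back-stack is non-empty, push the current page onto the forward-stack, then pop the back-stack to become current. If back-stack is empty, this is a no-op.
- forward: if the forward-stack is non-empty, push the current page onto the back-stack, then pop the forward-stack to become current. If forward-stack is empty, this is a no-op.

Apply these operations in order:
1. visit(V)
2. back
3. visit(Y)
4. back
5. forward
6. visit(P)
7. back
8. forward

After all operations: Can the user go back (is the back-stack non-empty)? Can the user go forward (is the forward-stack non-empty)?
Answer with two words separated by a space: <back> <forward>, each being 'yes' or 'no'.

After 1 (visit(V)): cur=V back=1 fwd=0
After 2 (back): cur=HOME back=0 fwd=1
After 3 (visit(Y)): cur=Y back=1 fwd=0
After 4 (back): cur=HOME back=0 fwd=1
After 5 (forward): cur=Y back=1 fwd=0
After 6 (visit(P)): cur=P back=2 fwd=0
After 7 (back): cur=Y back=1 fwd=1
After 8 (forward): cur=P back=2 fwd=0

Answer: yes no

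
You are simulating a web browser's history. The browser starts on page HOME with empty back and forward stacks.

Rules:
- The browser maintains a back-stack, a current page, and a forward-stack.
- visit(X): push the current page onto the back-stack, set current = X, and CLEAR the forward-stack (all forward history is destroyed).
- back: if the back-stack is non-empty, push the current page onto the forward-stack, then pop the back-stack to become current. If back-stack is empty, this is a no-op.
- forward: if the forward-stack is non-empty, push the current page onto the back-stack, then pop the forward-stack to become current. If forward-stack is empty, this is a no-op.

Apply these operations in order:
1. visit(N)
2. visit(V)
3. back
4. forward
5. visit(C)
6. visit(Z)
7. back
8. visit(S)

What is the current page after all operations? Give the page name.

After 1 (visit(N)): cur=N back=1 fwd=0
After 2 (visit(V)): cur=V back=2 fwd=0
After 3 (back): cur=N back=1 fwd=1
After 4 (forward): cur=V back=2 fwd=0
After 5 (visit(C)): cur=C back=3 fwd=0
After 6 (visit(Z)): cur=Z back=4 fwd=0
After 7 (back): cur=C back=3 fwd=1
After 8 (visit(S)): cur=S back=4 fwd=0

Answer: S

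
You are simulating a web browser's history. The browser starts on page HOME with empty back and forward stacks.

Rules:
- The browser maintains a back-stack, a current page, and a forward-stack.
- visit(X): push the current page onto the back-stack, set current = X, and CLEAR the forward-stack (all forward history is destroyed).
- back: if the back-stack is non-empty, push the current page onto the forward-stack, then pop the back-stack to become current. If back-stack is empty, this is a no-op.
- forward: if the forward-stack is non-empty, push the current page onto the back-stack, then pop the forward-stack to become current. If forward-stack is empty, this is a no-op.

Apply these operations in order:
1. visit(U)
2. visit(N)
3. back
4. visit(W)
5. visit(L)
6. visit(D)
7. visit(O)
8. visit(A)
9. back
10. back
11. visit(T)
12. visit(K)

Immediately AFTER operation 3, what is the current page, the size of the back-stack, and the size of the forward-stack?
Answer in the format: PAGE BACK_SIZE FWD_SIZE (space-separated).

After 1 (visit(U)): cur=U back=1 fwd=0
After 2 (visit(N)): cur=N back=2 fwd=0
After 3 (back): cur=U back=1 fwd=1

U 1 1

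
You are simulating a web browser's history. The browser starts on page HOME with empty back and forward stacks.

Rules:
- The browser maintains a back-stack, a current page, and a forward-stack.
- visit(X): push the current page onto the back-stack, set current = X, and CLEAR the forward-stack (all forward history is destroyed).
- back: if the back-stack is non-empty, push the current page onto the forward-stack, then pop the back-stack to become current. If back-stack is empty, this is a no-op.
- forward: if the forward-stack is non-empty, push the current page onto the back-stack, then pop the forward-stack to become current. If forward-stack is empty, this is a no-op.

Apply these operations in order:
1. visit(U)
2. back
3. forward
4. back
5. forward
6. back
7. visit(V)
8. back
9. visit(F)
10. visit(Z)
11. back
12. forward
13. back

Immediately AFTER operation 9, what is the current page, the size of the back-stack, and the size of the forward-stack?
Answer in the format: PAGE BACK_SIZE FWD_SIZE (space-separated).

After 1 (visit(U)): cur=U back=1 fwd=0
After 2 (back): cur=HOME back=0 fwd=1
After 3 (forward): cur=U back=1 fwd=0
After 4 (back): cur=HOME back=0 fwd=1
After 5 (forward): cur=U back=1 fwd=0
After 6 (back): cur=HOME back=0 fwd=1
After 7 (visit(V)): cur=V back=1 fwd=0
After 8 (back): cur=HOME back=0 fwd=1
After 9 (visit(F)): cur=F back=1 fwd=0

F 1 0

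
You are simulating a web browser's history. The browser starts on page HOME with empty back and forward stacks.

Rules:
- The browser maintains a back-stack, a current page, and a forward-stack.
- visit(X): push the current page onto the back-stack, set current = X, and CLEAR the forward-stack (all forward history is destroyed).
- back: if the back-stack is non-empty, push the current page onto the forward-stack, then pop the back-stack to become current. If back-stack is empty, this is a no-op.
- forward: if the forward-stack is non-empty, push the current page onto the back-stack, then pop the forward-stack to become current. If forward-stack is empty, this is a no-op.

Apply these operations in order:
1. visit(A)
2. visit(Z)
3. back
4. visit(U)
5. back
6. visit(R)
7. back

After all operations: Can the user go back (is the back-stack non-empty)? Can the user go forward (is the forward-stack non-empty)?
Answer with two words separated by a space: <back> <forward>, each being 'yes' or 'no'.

Answer: yes yes

Derivation:
After 1 (visit(A)): cur=A back=1 fwd=0
After 2 (visit(Z)): cur=Z back=2 fwd=0
After 3 (back): cur=A back=1 fwd=1
After 4 (visit(U)): cur=U back=2 fwd=0
After 5 (back): cur=A back=1 fwd=1
After 6 (visit(R)): cur=R back=2 fwd=0
After 7 (back): cur=A back=1 fwd=1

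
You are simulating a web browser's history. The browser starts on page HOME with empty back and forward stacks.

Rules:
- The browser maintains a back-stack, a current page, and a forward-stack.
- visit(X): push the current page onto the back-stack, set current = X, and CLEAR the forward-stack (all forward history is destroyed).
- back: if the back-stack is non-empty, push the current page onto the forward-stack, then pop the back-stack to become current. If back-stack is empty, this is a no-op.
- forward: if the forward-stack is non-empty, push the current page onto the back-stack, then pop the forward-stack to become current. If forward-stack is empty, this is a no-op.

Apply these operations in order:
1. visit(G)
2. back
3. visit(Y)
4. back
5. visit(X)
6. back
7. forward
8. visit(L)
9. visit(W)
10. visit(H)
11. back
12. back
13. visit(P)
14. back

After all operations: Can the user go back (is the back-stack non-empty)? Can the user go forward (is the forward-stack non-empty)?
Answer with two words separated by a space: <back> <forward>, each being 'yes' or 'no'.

After 1 (visit(G)): cur=G back=1 fwd=0
After 2 (back): cur=HOME back=0 fwd=1
After 3 (visit(Y)): cur=Y back=1 fwd=0
After 4 (back): cur=HOME back=0 fwd=1
After 5 (visit(X)): cur=X back=1 fwd=0
After 6 (back): cur=HOME back=0 fwd=1
After 7 (forward): cur=X back=1 fwd=0
After 8 (visit(L)): cur=L back=2 fwd=0
After 9 (visit(W)): cur=W back=3 fwd=0
After 10 (visit(H)): cur=H back=4 fwd=0
After 11 (back): cur=W back=3 fwd=1
After 12 (back): cur=L back=2 fwd=2
After 13 (visit(P)): cur=P back=3 fwd=0
After 14 (back): cur=L back=2 fwd=1

Answer: yes yes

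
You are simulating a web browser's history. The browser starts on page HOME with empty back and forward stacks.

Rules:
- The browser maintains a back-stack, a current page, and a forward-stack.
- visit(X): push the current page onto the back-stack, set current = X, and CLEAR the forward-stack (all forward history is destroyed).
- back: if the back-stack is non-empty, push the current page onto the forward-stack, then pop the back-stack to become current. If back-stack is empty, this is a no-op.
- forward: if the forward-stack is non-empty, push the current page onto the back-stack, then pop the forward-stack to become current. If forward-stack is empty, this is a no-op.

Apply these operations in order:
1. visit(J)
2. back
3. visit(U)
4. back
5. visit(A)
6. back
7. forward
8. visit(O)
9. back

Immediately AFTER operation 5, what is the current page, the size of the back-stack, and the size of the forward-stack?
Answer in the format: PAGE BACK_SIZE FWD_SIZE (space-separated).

After 1 (visit(J)): cur=J back=1 fwd=0
After 2 (back): cur=HOME back=0 fwd=1
After 3 (visit(U)): cur=U back=1 fwd=0
After 4 (back): cur=HOME back=0 fwd=1
After 5 (visit(A)): cur=A back=1 fwd=0

A 1 0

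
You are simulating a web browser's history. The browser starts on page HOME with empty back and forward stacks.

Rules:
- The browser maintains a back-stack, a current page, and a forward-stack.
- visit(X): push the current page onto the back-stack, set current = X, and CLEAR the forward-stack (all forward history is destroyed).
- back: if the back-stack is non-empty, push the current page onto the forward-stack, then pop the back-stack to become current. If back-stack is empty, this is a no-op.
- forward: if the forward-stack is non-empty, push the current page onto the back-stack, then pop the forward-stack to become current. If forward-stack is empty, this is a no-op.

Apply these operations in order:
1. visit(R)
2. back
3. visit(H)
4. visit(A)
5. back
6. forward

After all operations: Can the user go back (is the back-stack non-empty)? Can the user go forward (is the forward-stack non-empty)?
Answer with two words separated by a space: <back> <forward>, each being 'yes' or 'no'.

Answer: yes no

Derivation:
After 1 (visit(R)): cur=R back=1 fwd=0
After 2 (back): cur=HOME back=0 fwd=1
After 3 (visit(H)): cur=H back=1 fwd=0
After 4 (visit(A)): cur=A back=2 fwd=0
After 5 (back): cur=H back=1 fwd=1
After 6 (forward): cur=A back=2 fwd=0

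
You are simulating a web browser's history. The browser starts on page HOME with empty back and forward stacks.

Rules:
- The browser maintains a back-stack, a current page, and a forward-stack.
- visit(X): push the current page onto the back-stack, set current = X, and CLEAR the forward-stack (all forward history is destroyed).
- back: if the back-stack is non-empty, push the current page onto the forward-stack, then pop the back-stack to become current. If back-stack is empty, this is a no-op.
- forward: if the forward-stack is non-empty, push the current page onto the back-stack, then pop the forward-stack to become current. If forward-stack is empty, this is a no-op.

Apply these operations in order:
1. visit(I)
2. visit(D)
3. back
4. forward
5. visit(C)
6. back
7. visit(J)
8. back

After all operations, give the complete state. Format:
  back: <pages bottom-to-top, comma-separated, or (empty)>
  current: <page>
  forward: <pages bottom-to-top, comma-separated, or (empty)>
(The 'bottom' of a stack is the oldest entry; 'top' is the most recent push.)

Answer: back: HOME,I
current: D
forward: J

Derivation:
After 1 (visit(I)): cur=I back=1 fwd=0
After 2 (visit(D)): cur=D back=2 fwd=0
After 3 (back): cur=I back=1 fwd=1
After 4 (forward): cur=D back=2 fwd=0
After 5 (visit(C)): cur=C back=3 fwd=0
After 6 (back): cur=D back=2 fwd=1
After 7 (visit(J)): cur=J back=3 fwd=0
After 8 (back): cur=D back=2 fwd=1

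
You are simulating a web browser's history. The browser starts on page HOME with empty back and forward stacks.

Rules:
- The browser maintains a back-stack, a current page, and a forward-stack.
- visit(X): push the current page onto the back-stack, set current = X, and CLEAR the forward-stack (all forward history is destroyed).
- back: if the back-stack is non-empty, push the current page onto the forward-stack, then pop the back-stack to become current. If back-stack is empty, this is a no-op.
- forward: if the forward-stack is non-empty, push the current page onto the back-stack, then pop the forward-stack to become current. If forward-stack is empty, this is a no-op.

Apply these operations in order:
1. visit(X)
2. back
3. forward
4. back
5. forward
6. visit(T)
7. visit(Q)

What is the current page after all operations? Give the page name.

Answer: Q

Derivation:
After 1 (visit(X)): cur=X back=1 fwd=0
After 2 (back): cur=HOME back=0 fwd=1
After 3 (forward): cur=X back=1 fwd=0
After 4 (back): cur=HOME back=0 fwd=1
After 5 (forward): cur=X back=1 fwd=0
After 6 (visit(T)): cur=T back=2 fwd=0
After 7 (visit(Q)): cur=Q back=3 fwd=0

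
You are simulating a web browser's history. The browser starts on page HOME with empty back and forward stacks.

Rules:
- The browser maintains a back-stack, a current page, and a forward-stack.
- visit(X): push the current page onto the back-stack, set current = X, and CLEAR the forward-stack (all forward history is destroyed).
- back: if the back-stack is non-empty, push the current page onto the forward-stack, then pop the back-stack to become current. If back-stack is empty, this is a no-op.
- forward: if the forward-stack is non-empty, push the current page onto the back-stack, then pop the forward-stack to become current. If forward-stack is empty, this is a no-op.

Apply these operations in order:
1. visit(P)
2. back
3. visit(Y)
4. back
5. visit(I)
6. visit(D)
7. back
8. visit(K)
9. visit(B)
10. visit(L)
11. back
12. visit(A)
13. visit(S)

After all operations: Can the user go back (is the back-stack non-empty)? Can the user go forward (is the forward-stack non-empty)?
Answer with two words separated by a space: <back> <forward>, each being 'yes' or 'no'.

After 1 (visit(P)): cur=P back=1 fwd=0
After 2 (back): cur=HOME back=0 fwd=1
After 3 (visit(Y)): cur=Y back=1 fwd=0
After 4 (back): cur=HOME back=0 fwd=1
After 5 (visit(I)): cur=I back=1 fwd=0
After 6 (visit(D)): cur=D back=2 fwd=0
After 7 (back): cur=I back=1 fwd=1
After 8 (visit(K)): cur=K back=2 fwd=0
After 9 (visit(B)): cur=B back=3 fwd=0
After 10 (visit(L)): cur=L back=4 fwd=0
After 11 (back): cur=B back=3 fwd=1
After 12 (visit(A)): cur=A back=4 fwd=0
After 13 (visit(S)): cur=S back=5 fwd=0

Answer: yes no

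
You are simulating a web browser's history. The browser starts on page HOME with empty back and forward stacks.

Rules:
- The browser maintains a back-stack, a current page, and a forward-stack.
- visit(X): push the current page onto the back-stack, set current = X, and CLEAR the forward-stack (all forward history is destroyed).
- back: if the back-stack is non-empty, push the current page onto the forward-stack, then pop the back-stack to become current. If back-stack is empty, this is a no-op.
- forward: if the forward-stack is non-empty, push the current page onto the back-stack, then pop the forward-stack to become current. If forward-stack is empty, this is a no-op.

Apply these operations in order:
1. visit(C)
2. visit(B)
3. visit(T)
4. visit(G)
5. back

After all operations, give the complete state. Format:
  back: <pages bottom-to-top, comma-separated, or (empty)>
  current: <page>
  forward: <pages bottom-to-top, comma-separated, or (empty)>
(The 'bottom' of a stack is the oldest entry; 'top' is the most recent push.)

Answer: back: HOME,C,B
current: T
forward: G

Derivation:
After 1 (visit(C)): cur=C back=1 fwd=0
After 2 (visit(B)): cur=B back=2 fwd=0
After 3 (visit(T)): cur=T back=3 fwd=0
After 4 (visit(G)): cur=G back=4 fwd=0
After 5 (back): cur=T back=3 fwd=1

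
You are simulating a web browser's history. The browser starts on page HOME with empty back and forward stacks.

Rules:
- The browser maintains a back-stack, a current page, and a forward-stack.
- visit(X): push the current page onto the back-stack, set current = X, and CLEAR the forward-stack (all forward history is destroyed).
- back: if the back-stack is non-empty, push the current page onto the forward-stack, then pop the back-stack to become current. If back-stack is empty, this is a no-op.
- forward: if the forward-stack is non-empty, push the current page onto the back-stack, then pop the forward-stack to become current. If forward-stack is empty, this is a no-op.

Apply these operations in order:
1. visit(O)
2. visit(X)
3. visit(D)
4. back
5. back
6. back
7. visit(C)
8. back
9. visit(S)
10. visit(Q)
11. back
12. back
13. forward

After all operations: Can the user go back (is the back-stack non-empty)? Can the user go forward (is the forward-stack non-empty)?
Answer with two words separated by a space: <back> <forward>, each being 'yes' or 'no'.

Answer: yes yes

Derivation:
After 1 (visit(O)): cur=O back=1 fwd=0
After 2 (visit(X)): cur=X back=2 fwd=0
After 3 (visit(D)): cur=D back=3 fwd=0
After 4 (back): cur=X back=2 fwd=1
After 5 (back): cur=O back=1 fwd=2
After 6 (back): cur=HOME back=0 fwd=3
After 7 (visit(C)): cur=C back=1 fwd=0
After 8 (back): cur=HOME back=0 fwd=1
After 9 (visit(S)): cur=S back=1 fwd=0
After 10 (visit(Q)): cur=Q back=2 fwd=0
After 11 (back): cur=S back=1 fwd=1
After 12 (back): cur=HOME back=0 fwd=2
After 13 (forward): cur=S back=1 fwd=1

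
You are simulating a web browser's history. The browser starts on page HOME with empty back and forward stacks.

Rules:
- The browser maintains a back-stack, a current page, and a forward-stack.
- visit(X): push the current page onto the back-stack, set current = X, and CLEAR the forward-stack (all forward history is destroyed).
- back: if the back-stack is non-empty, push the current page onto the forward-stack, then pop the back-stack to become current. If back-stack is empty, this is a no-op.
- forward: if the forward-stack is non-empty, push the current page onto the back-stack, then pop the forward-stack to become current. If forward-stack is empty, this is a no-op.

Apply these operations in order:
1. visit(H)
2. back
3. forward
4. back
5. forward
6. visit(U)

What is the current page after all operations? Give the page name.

Answer: U

Derivation:
After 1 (visit(H)): cur=H back=1 fwd=0
After 2 (back): cur=HOME back=0 fwd=1
After 3 (forward): cur=H back=1 fwd=0
After 4 (back): cur=HOME back=0 fwd=1
After 5 (forward): cur=H back=1 fwd=0
After 6 (visit(U)): cur=U back=2 fwd=0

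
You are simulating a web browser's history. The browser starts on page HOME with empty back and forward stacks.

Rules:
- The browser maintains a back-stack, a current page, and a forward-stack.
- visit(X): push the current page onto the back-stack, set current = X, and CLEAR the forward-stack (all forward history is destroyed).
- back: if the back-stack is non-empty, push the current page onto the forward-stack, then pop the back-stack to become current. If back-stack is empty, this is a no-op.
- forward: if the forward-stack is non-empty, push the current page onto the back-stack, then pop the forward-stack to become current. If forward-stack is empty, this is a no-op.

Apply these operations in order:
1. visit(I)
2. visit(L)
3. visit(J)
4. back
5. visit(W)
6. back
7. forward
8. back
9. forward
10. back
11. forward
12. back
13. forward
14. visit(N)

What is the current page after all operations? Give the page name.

Answer: N

Derivation:
After 1 (visit(I)): cur=I back=1 fwd=0
After 2 (visit(L)): cur=L back=2 fwd=0
After 3 (visit(J)): cur=J back=3 fwd=0
After 4 (back): cur=L back=2 fwd=1
After 5 (visit(W)): cur=W back=3 fwd=0
After 6 (back): cur=L back=2 fwd=1
After 7 (forward): cur=W back=3 fwd=0
After 8 (back): cur=L back=2 fwd=1
After 9 (forward): cur=W back=3 fwd=0
After 10 (back): cur=L back=2 fwd=1
After 11 (forward): cur=W back=3 fwd=0
After 12 (back): cur=L back=2 fwd=1
After 13 (forward): cur=W back=3 fwd=0
After 14 (visit(N)): cur=N back=4 fwd=0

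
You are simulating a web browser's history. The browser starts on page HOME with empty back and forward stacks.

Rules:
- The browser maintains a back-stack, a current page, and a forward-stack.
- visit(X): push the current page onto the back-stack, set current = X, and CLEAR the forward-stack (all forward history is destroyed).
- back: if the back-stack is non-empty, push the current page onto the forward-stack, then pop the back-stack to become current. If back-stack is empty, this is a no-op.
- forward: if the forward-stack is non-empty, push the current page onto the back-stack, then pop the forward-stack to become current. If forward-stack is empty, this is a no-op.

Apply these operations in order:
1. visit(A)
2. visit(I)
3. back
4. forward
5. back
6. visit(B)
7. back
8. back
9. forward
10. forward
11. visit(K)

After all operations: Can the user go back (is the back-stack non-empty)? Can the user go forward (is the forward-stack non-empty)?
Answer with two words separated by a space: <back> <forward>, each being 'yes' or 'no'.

Answer: yes no

Derivation:
After 1 (visit(A)): cur=A back=1 fwd=0
After 2 (visit(I)): cur=I back=2 fwd=0
After 3 (back): cur=A back=1 fwd=1
After 4 (forward): cur=I back=2 fwd=0
After 5 (back): cur=A back=1 fwd=1
After 6 (visit(B)): cur=B back=2 fwd=0
After 7 (back): cur=A back=1 fwd=1
After 8 (back): cur=HOME back=0 fwd=2
After 9 (forward): cur=A back=1 fwd=1
After 10 (forward): cur=B back=2 fwd=0
After 11 (visit(K)): cur=K back=3 fwd=0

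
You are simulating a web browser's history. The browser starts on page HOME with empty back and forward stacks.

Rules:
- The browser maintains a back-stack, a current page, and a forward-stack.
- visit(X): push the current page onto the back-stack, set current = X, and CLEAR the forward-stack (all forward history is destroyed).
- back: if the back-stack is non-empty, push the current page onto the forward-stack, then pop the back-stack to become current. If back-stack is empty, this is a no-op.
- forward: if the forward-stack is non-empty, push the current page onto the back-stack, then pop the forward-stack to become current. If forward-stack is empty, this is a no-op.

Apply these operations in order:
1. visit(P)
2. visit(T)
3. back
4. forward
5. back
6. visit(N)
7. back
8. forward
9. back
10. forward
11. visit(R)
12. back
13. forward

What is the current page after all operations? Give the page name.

After 1 (visit(P)): cur=P back=1 fwd=0
After 2 (visit(T)): cur=T back=2 fwd=0
After 3 (back): cur=P back=1 fwd=1
After 4 (forward): cur=T back=2 fwd=0
After 5 (back): cur=P back=1 fwd=1
After 6 (visit(N)): cur=N back=2 fwd=0
After 7 (back): cur=P back=1 fwd=1
After 8 (forward): cur=N back=2 fwd=0
After 9 (back): cur=P back=1 fwd=1
After 10 (forward): cur=N back=2 fwd=0
After 11 (visit(R)): cur=R back=3 fwd=0
After 12 (back): cur=N back=2 fwd=1
After 13 (forward): cur=R back=3 fwd=0

Answer: R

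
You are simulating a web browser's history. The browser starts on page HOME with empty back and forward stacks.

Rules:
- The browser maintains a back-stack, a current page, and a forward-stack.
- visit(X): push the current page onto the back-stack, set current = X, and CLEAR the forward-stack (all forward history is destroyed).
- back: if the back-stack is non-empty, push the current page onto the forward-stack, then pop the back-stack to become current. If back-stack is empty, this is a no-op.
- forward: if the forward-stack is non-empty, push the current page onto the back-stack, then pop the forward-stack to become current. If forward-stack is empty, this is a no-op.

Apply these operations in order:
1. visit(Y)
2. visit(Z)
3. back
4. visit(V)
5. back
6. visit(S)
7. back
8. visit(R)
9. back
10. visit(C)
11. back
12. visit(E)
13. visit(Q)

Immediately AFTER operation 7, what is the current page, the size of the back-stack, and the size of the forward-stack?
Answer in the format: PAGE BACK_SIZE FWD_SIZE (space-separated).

After 1 (visit(Y)): cur=Y back=1 fwd=0
After 2 (visit(Z)): cur=Z back=2 fwd=0
After 3 (back): cur=Y back=1 fwd=1
After 4 (visit(V)): cur=V back=2 fwd=0
After 5 (back): cur=Y back=1 fwd=1
After 6 (visit(S)): cur=S back=2 fwd=0
After 7 (back): cur=Y back=1 fwd=1

Y 1 1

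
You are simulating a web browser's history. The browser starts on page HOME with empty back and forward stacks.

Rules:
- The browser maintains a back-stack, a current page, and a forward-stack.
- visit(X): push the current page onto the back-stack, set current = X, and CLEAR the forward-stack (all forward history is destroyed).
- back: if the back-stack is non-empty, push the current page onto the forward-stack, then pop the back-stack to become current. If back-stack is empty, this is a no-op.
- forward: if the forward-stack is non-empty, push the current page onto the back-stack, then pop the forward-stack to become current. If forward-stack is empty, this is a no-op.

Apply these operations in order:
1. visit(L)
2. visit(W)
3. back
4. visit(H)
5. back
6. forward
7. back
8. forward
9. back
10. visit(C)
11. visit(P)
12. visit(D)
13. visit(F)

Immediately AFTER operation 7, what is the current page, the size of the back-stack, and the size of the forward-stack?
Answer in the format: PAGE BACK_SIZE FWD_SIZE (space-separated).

After 1 (visit(L)): cur=L back=1 fwd=0
After 2 (visit(W)): cur=W back=2 fwd=0
After 3 (back): cur=L back=1 fwd=1
After 4 (visit(H)): cur=H back=2 fwd=0
After 5 (back): cur=L back=1 fwd=1
After 6 (forward): cur=H back=2 fwd=0
After 7 (back): cur=L back=1 fwd=1

L 1 1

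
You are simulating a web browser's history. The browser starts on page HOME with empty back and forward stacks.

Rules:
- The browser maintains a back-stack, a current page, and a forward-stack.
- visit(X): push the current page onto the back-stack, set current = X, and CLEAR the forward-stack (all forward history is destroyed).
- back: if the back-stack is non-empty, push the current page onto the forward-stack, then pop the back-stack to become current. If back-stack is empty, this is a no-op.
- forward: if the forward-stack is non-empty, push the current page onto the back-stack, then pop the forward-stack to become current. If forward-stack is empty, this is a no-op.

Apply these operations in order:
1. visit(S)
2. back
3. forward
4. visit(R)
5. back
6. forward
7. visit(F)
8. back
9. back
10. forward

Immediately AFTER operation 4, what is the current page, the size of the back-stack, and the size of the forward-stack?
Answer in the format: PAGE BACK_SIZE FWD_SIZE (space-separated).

After 1 (visit(S)): cur=S back=1 fwd=0
After 2 (back): cur=HOME back=0 fwd=1
After 3 (forward): cur=S back=1 fwd=0
After 4 (visit(R)): cur=R back=2 fwd=0

R 2 0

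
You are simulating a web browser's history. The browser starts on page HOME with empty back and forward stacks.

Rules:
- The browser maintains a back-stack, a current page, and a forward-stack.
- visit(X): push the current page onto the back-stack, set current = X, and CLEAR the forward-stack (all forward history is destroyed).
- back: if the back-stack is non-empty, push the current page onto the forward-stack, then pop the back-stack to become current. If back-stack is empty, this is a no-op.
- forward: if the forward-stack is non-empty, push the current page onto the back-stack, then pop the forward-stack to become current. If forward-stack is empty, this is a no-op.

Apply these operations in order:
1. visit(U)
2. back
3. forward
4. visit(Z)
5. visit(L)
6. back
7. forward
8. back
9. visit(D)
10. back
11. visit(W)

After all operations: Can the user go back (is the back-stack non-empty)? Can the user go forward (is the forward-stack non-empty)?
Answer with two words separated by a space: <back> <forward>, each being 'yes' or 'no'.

After 1 (visit(U)): cur=U back=1 fwd=0
After 2 (back): cur=HOME back=0 fwd=1
After 3 (forward): cur=U back=1 fwd=0
After 4 (visit(Z)): cur=Z back=2 fwd=0
After 5 (visit(L)): cur=L back=3 fwd=0
After 6 (back): cur=Z back=2 fwd=1
After 7 (forward): cur=L back=3 fwd=0
After 8 (back): cur=Z back=2 fwd=1
After 9 (visit(D)): cur=D back=3 fwd=0
After 10 (back): cur=Z back=2 fwd=1
After 11 (visit(W)): cur=W back=3 fwd=0

Answer: yes no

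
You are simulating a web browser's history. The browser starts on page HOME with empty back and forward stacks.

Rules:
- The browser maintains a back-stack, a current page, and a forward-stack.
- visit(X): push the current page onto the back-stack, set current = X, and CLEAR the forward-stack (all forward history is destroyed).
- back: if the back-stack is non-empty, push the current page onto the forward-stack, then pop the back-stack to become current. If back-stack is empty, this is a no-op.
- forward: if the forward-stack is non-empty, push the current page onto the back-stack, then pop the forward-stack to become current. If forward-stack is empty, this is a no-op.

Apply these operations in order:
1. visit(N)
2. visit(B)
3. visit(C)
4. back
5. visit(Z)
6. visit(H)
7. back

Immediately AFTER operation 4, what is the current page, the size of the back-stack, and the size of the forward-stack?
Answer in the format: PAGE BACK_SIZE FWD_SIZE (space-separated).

After 1 (visit(N)): cur=N back=1 fwd=0
After 2 (visit(B)): cur=B back=2 fwd=0
After 3 (visit(C)): cur=C back=3 fwd=0
After 4 (back): cur=B back=2 fwd=1

B 2 1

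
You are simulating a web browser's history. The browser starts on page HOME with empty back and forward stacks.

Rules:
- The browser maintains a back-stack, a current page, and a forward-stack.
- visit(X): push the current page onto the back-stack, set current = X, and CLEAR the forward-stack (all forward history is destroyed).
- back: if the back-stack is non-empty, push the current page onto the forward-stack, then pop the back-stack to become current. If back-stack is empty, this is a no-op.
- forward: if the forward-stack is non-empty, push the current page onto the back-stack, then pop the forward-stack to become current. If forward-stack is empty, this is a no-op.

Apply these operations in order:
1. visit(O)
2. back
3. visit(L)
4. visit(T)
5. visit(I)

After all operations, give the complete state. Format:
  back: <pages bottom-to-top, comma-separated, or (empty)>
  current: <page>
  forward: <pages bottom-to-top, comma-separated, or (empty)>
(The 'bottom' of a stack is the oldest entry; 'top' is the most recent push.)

Answer: back: HOME,L,T
current: I
forward: (empty)

Derivation:
After 1 (visit(O)): cur=O back=1 fwd=0
After 2 (back): cur=HOME back=0 fwd=1
After 3 (visit(L)): cur=L back=1 fwd=0
After 4 (visit(T)): cur=T back=2 fwd=0
After 5 (visit(I)): cur=I back=3 fwd=0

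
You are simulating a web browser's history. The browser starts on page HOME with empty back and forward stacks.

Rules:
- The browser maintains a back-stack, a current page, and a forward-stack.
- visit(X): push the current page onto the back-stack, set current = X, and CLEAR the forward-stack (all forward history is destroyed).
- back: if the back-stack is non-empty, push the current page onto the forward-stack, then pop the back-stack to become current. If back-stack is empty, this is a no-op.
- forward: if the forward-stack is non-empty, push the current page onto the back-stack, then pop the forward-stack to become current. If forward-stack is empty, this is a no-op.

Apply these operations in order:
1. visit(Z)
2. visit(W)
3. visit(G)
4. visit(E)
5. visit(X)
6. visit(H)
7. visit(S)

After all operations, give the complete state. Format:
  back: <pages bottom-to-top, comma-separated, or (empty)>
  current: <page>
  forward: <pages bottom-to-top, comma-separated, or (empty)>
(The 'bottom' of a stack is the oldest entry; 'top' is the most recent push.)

After 1 (visit(Z)): cur=Z back=1 fwd=0
After 2 (visit(W)): cur=W back=2 fwd=0
After 3 (visit(G)): cur=G back=3 fwd=0
After 4 (visit(E)): cur=E back=4 fwd=0
After 5 (visit(X)): cur=X back=5 fwd=0
After 6 (visit(H)): cur=H back=6 fwd=0
After 7 (visit(S)): cur=S back=7 fwd=0

Answer: back: HOME,Z,W,G,E,X,H
current: S
forward: (empty)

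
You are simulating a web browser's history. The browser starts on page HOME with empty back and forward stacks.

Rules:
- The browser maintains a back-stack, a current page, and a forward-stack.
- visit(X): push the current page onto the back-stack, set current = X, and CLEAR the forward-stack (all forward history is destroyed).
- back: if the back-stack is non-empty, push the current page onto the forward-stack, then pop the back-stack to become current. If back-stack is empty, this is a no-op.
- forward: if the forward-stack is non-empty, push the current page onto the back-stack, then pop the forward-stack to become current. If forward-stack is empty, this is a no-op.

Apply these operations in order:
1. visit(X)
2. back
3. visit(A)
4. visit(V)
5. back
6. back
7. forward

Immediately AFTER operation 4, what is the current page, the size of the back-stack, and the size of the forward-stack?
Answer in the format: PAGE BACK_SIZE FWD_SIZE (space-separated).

After 1 (visit(X)): cur=X back=1 fwd=0
After 2 (back): cur=HOME back=0 fwd=1
After 3 (visit(A)): cur=A back=1 fwd=0
After 4 (visit(V)): cur=V back=2 fwd=0

V 2 0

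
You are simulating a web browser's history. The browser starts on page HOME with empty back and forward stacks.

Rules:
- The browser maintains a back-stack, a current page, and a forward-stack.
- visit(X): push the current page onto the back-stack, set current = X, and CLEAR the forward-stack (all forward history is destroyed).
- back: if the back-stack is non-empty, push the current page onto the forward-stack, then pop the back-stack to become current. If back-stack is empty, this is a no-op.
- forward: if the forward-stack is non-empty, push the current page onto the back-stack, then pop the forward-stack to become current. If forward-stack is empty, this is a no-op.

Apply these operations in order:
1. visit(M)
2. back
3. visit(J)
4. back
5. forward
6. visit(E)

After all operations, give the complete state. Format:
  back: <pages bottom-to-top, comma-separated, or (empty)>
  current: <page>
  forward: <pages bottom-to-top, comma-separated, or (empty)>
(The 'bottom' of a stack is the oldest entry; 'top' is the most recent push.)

After 1 (visit(M)): cur=M back=1 fwd=0
After 2 (back): cur=HOME back=0 fwd=1
After 3 (visit(J)): cur=J back=1 fwd=0
After 4 (back): cur=HOME back=0 fwd=1
After 5 (forward): cur=J back=1 fwd=0
After 6 (visit(E)): cur=E back=2 fwd=0

Answer: back: HOME,J
current: E
forward: (empty)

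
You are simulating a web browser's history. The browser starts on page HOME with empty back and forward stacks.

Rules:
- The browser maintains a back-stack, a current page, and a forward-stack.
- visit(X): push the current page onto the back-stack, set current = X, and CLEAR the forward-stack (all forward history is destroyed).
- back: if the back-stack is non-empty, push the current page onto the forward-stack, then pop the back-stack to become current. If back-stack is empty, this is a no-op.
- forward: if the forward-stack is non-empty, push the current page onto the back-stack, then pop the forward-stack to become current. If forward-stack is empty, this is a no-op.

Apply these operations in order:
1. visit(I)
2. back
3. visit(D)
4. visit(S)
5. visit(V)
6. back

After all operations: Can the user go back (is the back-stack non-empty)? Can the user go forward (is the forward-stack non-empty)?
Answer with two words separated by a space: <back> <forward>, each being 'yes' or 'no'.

Answer: yes yes

Derivation:
After 1 (visit(I)): cur=I back=1 fwd=0
After 2 (back): cur=HOME back=0 fwd=1
After 3 (visit(D)): cur=D back=1 fwd=0
After 4 (visit(S)): cur=S back=2 fwd=0
After 5 (visit(V)): cur=V back=3 fwd=0
After 6 (back): cur=S back=2 fwd=1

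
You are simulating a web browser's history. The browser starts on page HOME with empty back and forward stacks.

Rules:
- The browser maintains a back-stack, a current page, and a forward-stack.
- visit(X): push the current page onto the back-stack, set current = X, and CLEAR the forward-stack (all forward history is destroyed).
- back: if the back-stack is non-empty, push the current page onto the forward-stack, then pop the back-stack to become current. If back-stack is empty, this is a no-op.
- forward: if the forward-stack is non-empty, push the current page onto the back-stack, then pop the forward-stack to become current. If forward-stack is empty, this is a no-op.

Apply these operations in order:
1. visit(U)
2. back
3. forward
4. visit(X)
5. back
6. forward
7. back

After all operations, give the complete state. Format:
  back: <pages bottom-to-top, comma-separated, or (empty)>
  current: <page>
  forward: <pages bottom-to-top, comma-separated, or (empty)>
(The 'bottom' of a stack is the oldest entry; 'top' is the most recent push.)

After 1 (visit(U)): cur=U back=1 fwd=0
After 2 (back): cur=HOME back=0 fwd=1
After 3 (forward): cur=U back=1 fwd=0
After 4 (visit(X)): cur=X back=2 fwd=0
After 5 (back): cur=U back=1 fwd=1
After 6 (forward): cur=X back=2 fwd=0
After 7 (back): cur=U back=1 fwd=1

Answer: back: HOME
current: U
forward: X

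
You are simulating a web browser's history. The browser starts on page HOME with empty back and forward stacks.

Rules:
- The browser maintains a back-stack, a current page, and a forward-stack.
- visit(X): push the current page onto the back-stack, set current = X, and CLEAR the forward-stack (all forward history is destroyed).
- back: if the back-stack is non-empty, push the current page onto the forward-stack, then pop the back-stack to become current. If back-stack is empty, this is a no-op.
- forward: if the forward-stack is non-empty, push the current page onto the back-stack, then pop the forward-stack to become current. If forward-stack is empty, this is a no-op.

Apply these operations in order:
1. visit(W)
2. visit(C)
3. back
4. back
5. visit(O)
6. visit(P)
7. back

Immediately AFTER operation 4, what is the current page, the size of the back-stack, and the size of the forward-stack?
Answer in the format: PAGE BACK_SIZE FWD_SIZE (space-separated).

After 1 (visit(W)): cur=W back=1 fwd=0
After 2 (visit(C)): cur=C back=2 fwd=0
After 3 (back): cur=W back=1 fwd=1
After 4 (back): cur=HOME back=0 fwd=2

HOME 0 2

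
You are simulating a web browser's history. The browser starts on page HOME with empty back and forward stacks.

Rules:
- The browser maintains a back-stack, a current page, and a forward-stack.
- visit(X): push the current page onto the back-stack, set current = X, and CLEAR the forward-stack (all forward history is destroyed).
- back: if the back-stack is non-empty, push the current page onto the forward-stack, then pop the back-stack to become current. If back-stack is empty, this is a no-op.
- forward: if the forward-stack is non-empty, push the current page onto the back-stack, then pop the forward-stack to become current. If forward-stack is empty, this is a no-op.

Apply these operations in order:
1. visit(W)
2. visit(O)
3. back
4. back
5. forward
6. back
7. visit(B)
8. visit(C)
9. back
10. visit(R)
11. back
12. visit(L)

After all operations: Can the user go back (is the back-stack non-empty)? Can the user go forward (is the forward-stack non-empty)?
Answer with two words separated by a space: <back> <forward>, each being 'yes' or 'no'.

After 1 (visit(W)): cur=W back=1 fwd=0
After 2 (visit(O)): cur=O back=2 fwd=0
After 3 (back): cur=W back=1 fwd=1
After 4 (back): cur=HOME back=0 fwd=2
After 5 (forward): cur=W back=1 fwd=1
After 6 (back): cur=HOME back=0 fwd=2
After 7 (visit(B)): cur=B back=1 fwd=0
After 8 (visit(C)): cur=C back=2 fwd=0
After 9 (back): cur=B back=1 fwd=1
After 10 (visit(R)): cur=R back=2 fwd=0
After 11 (back): cur=B back=1 fwd=1
After 12 (visit(L)): cur=L back=2 fwd=0

Answer: yes no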